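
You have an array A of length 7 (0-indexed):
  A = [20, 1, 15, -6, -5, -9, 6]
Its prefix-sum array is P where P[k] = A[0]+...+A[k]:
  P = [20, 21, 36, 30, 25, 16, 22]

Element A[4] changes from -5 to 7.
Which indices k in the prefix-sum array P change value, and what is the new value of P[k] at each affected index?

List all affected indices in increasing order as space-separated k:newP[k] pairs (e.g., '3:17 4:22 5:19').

P[k] = A[0] + ... + A[k]
P[k] includes A[4] iff k >= 4
Affected indices: 4, 5, ..., 6; delta = 12
  P[4]: 25 + 12 = 37
  P[5]: 16 + 12 = 28
  P[6]: 22 + 12 = 34

Answer: 4:37 5:28 6:34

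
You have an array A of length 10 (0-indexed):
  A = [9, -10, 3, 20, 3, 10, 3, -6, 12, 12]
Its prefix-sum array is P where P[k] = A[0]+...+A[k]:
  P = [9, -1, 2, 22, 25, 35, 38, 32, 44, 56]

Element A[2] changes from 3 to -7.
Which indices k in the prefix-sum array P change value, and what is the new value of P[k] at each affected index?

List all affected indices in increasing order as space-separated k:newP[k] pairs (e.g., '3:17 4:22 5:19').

Answer: 2:-8 3:12 4:15 5:25 6:28 7:22 8:34 9:46

Derivation:
P[k] = A[0] + ... + A[k]
P[k] includes A[2] iff k >= 2
Affected indices: 2, 3, ..., 9; delta = -10
  P[2]: 2 + -10 = -8
  P[3]: 22 + -10 = 12
  P[4]: 25 + -10 = 15
  P[5]: 35 + -10 = 25
  P[6]: 38 + -10 = 28
  P[7]: 32 + -10 = 22
  P[8]: 44 + -10 = 34
  P[9]: 56 + -10 = 46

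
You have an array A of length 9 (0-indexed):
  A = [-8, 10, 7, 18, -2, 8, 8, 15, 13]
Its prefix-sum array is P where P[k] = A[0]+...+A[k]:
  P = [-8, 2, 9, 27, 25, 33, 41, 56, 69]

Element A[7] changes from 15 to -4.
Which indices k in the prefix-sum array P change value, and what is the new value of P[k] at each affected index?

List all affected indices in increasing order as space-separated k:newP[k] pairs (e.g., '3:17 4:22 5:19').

Answer: 7:37 8:50

Derivation:
P[k] = A[0] + ... + A[k]
P[k] includes A[7] iff k >= 7
Affected indices: 7, 8, ..., 8; delta = -19
  P[7]: 56 + -19 = 37
  P[8]: 69 + -19 = 50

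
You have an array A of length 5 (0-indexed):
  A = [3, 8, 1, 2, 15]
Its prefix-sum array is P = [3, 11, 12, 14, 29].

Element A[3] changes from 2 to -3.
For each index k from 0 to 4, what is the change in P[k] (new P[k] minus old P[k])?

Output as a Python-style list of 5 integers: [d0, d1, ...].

Answer: [0, 0, 0, -5, -5]

Derivation:
Element change: A[3] 2 -> -3, delta = -5
For k < 3: P[k] unchanged, delta_P[k] = 0
For k >= 3: P[k] shifts by exactly -5
Delta array: [0, 0, 0, -5, -5]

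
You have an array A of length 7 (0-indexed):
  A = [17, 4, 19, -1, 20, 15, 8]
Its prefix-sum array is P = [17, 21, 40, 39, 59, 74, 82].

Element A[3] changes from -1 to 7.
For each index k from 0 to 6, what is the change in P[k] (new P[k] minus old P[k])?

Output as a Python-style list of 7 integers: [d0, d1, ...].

Element change: A[3] -1 -> 7, delta = 8
For k < 3: P[k] unchanged, delta_P[k] = 0
For k >= 3: P[k] shifts by exactly 8
Delta array: [0, 0, 0, 8, 8, 8, 8]

Answer: [0, 0, 0, 8, 8, 8, 8]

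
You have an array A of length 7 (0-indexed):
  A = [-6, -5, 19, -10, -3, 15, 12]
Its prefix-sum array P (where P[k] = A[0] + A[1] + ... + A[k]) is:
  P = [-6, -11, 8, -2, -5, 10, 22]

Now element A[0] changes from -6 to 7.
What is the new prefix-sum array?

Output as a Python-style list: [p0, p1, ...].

Answer: [7, 2, 21, 11, 8, 23, 35]

Derivation:
Change: A[0] -6 -> 7, delta = 13
P[k] for k < 0: unchanged (A[0] not included)
P[k] for k >= 0: shift by delta = 13
  P[0] = -6 + 13 = 7
  P[1] = -11 + 13 = 2
  P[2] = 8 + 13 = 21
  P[3] = -2 + 13 = 11
  P[4] = -5 + 13 = 8
  P[5] = 10 + 13 = 23
  P[6] = 22 + 13 = 35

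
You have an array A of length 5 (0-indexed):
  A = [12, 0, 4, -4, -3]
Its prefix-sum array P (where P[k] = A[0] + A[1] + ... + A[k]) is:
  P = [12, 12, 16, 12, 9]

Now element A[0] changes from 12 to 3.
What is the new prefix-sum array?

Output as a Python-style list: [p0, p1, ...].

Answer: [3, 3, 7, 3, 0]

Derivation:
Change: A[0] 12 -> 3, delta = -9
P[k] for k < 0: unchanged (A[0] not included)
P[k] for k >= 0: shift by delta = -9
  P[0] = 12 + -9 = 3
  P[1] = 12 + -9 = 3
  P[2] = 16 + -9 = 7
  P[3] = 12 + -9 = 3
  P[4] = 9 + -9 = 0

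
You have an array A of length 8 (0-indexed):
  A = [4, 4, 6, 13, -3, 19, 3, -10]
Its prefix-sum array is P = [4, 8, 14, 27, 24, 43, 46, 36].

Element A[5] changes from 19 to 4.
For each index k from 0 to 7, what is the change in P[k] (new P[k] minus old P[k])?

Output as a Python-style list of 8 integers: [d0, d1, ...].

Answer: [0, 0, 0, 0, 0, -15, -15, -15]

Derivation:
Element change: A[5] 19 -> 4, delta = -15
For k < 5: P[k] unchanged, delta_P[k] = 0
For k >= 5: P[k] shifts by exactly -15
Delta array: [0, 0, 0, 0, 0, -15, -15, -15]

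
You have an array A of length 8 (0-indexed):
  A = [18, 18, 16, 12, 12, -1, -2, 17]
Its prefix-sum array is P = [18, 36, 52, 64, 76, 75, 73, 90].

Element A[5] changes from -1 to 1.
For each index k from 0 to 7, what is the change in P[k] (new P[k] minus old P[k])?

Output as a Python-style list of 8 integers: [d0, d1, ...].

Answer: [0, 0, 0, 0, 0, 2, 2, 2]

Derivation:
Element change: A[5] -1 -> 1, delta = 2
For k < 5: P[k] unchanged, delta_P[k] = 0
For k >= 5: P[k] shifts by exactly 2
Delta array: [0, 0, 0, 0, 0, 2, 2, 2]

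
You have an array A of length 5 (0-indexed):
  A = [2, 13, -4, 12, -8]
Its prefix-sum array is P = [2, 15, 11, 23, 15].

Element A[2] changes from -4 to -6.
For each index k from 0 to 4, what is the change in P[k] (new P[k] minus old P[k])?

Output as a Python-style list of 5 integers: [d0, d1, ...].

Element change: A[2] -4 -> -6, delta = -2
For k < 2: P[k] unchanged, delta_P[k] = 0
For k >= 2: P[k] shifts by exactly -2
Delta array: [0, 0, -2, -2, -2]

Answer: [0, 0, -2, -2, -2]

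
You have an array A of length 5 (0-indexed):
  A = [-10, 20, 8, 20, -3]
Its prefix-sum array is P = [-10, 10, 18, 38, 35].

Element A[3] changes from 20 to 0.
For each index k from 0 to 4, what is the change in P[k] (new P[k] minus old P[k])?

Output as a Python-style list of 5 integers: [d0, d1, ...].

Answer: [0, 0, 0, -20, -20]

Derivation:
Element change: A[3] 20 -> 0, delta = -20
For k < 3: P[k] unchanged, delta_P[k] = 0
For k >= 3: P[k] shifts by exactly -20
Delta array: [0, 0, 0, -20, -20]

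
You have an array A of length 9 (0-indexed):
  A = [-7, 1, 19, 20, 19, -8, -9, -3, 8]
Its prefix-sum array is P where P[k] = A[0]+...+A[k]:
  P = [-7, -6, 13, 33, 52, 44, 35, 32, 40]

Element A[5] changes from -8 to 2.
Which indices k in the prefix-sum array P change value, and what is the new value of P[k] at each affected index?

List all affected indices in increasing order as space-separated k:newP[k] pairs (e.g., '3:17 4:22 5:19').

Answer: 5:54 6:45 7:42 8:50

Derivation:
P[k] = A[0] + ... + A[k]
P[k] includes A[5] iff k >= 5
Affected indices: 5, 6, ..., 8; delta = 10
  P[5]: 44 + 10 = 54
  P[6]: 35 + 10 = 45
  P[7]: 32 + 10 = 42
  P[8]: 40 + 10 = 50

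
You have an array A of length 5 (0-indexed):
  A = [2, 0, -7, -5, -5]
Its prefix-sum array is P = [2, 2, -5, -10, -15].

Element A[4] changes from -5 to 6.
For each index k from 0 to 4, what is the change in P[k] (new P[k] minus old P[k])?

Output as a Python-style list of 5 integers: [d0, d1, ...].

Element change: A[4] -5 -> 6, delta = 11
For k < 4: P[k] unchanged, delta_P[k] = 0
For k >= 4: P[k] shifts by exactly 11
Delta array: [0, 0, 0, 0, 11]

Answer: [0, 0, 0, 0, 11]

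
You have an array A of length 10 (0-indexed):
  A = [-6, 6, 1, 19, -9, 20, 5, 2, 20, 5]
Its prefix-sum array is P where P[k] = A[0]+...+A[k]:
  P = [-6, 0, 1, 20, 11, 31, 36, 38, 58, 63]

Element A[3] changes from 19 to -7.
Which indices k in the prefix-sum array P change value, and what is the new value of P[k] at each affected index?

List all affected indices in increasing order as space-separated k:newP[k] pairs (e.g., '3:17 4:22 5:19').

Answer: 3:-6 4:-15 5:5 6:10 7:12 8:32 9:37

Derivation:
P[k] = A[0] + ... + A[k]
P[k] includes A[3] iff k >= 3
Affected indices: 3, 4, ..., 9; delta = -26
  P[3]: 20 + -26 = -6
  P[4]: 11 + -26 = -15
  P[5]: 31 + -26 = 5
  P[6]: 36 + -26 = 10
  P[7]: 38 + -26 = 12
  P[8]: 58 + -26 = 32
  P[9]: 63 + -26 = 37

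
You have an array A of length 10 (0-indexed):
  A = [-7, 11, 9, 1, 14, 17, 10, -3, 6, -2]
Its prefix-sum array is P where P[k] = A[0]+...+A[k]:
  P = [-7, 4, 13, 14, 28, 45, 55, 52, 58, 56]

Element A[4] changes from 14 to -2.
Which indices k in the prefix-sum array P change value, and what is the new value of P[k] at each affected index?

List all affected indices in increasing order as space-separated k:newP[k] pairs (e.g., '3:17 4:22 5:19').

Answer: 4:12 5:29 6:39 7:36 8:42 9:40

Derivation:
P[k] = A[0] + ... + A[k]
P[k] includes A[4] iff k >= 4
Affected indices: 4, 5, ..., 9; delta = -16
  P[4]: 28 + -16 = 12
  P[5]: 45 + -16 = 29
  P[6]: 55 + -16 = 39
  P[7]: 52 + -16 = 36
  P[8]: 58 + -16 = 42
  P[9]: 56 + -16 = 40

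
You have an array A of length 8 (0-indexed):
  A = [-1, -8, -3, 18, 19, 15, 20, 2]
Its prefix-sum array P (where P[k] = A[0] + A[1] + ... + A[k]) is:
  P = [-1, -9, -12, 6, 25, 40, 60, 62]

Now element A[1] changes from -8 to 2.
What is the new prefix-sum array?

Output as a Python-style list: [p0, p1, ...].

Answer: [-1, 1, -2, 16, 35, 50, 70, 72]

Derivation:
Change: A[1] -8 -> 2, delta = 10
P[k] for k < 1: unchanged (A[1] not included)
P[k] for k >= 1: shift by delta = 10
  P[0] = -1 + 0 = -1
  P[1] = -9 + 10 = 1
  P[2] = -12 + 10 = -2
  P[3] = 6 + 10 = 16
  P[4] = 25 + 10 = 35
  P[5] = 40 + 10 = 50
  P[6] = 60 + 10 = 70
  P[7] = 62 + 10 = 72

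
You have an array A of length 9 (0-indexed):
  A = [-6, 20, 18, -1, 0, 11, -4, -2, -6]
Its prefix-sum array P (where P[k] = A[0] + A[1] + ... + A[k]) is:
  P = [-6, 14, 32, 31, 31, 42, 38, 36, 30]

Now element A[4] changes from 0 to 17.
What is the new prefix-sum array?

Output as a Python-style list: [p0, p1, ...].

Answer: [-6, 14, 32, 31, 48, 59, 55, 53, 47]

Derivation:
Change: A[4] 0 -> 17, delta = 17
P[k] for k < 4: unchanged (A[4] not included)
P[k] for k >= 4: shift by delta = 17
  P[0] = -6 + 0 = -6
  P[1] = 14 + 0 = 14
  P[2] = 32 + 0 = 32
  P[3] = 31 + 0 = 31
  P[4] = 31 + 17 = 48
  P[5] = 42 + 17 = 59
  P[6] = 38 + 17 = 55
  P[7] = 36 + 17 = 53
  P[8] = 30 + 17 = 47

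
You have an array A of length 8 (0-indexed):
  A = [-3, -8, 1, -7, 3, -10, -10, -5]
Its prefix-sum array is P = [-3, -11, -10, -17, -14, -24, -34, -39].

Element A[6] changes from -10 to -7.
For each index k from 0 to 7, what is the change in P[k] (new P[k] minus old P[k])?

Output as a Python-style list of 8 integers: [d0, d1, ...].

Element change: A[6] -10 -> -7, delta = 3
For k < 6: P[k] unchanged, delta_P[k] = 0
For k >= 6: P[k] shifts by exactly 3
Delta array: [0, 0, 0, 0, 0, 0, 3, 3]

Answer: [0, 0, 0, 0, 0, 0, 3, 3]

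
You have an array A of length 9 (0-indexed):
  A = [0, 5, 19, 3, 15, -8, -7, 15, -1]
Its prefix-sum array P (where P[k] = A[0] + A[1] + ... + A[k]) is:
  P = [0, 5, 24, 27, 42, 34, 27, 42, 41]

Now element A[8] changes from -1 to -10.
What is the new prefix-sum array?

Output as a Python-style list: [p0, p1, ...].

Answer: [0, 5, 24, 27, 42, 34, 27, 42, 32]

Derivation:
Change: A[8] -1 -> -10, delta = -9
P[k] for k < 8: unchanged (A[8] not included)
P[k] for k >= 8: shift by delta = -9
  P[0] = 0 + 0 = 0
  P[1] = 5 + 0 = 5
  P[2] = 24 + 0 = 24
  P[3] = 27 + 0 = 27
  P[4] = 42 + 0 = 42
  P[5] = 34 + 0 = 34
  P[6] = 27 + 0 = 27
  P[7] = 42 + 0 = 42
  P[8] = 41 + -9 = 32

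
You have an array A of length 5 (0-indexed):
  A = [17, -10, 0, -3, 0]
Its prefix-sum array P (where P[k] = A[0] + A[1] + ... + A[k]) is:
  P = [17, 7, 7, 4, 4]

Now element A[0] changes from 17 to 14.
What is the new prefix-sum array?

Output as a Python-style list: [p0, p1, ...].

Answer: [14, 4, 4, 1, 1]

Derivation:
Change: A[0] 17 -> 14, delta = -3
P[k] for k < 0: unchanged (A[0] not included)
P[k] for k >= 0: shift by delta = -3
  P[0] = 17 + -3 = 14
  P[1] = 7 + -3 = 4
  P[2] = 7 + -3 = 4
  P[3] = 4 + -3 = 1
  P[4] = 4 + -3 = 1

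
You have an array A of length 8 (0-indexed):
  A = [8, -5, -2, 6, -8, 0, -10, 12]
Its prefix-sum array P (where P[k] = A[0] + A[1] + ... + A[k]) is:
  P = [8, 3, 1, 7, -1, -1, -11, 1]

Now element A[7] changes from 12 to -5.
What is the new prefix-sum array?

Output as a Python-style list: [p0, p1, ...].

Change: A[7] 12 -> -5, delta = -17
P[k] for k < 7: unchanged (A[7] not included)
P[k] for k >= 7: shift by delta = -17
  P[0] = 8 + 0 = 8
  P[1] = 3 + 0 = 3
  P[2] = 1 + 0 = 1
  P[3] = 7 + 0 = 7
  P[4] = -1 + 0 = -1
  P[5] = -1 + 0 = -1
  P[6] = -11 + 0 = -11
  P[7] = 1 + -17 = -16

Answer: [8, 3, 1, 7, -1, -1, -11, -16]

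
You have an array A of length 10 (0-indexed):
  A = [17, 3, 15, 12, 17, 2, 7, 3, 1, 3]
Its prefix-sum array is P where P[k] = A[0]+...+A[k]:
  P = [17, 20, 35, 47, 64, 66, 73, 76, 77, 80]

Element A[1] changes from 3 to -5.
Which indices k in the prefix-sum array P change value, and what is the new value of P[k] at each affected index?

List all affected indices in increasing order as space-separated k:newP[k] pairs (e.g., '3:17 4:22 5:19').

Answer: 1:12 2:27 3:39 4:56 5:58 6:65 7:68 8:69 9:72

Derivation:
P[k] = A[0] + ... + A[k]
P[k] includes A[1] iff k >= 1
Affected indices: 1, 2, ..., 9; delta = -8
  P[1]: 20 + -8 = 12
  P[2]: 35 + -8 = 27
  P[3]: 47 + -8 = 39
  P[4]: 64 + -8 = 56
  P[5]: 66 + -8 = 58
  P[6]: 73 + -8 = 65
  P[7]: 76 + -8 = 68
  P[8]: 77 + -8 = 69
  P[9]: 80 + -8 = 72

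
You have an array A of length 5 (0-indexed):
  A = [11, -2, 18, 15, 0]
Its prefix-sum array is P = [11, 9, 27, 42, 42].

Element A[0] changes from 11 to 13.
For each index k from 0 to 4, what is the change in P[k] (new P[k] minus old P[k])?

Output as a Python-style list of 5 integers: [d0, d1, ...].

Element change: A[0] 11 -> 13, delta = 2
For k < 0: P[k] unchanged, delta_P[k] = 0
For k >= 0: P[k] shifts by exactly 2
Delta array: [2, 2, 2, 2, 2]

Answer: [2, 2, 2, 2, 2]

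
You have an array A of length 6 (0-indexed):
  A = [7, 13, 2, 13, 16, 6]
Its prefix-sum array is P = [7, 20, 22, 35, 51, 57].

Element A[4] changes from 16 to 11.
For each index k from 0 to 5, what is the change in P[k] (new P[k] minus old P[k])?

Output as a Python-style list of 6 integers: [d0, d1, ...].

Answer: [0, 0, 0, 0, -5, -5]

Derivation:
Element change: A[4] 16 -> 11, delta = -5
For k < 4: P[k] unchanged, delta_P[k] = 0
For k >= 4: P[k] shifts by exactly -5
Delta array: [0, 0, 0, 0, -5, -5]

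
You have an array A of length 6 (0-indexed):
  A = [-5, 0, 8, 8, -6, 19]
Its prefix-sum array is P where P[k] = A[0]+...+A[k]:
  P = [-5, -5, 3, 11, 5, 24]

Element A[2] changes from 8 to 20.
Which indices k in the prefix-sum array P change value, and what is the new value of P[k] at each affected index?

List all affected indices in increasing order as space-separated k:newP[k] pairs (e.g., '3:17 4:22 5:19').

P[k] = A[0] + ... + A[k]
P[k] includes A[2] iff k >= 2
Affected indices: 2, 3, ..., 5; delta = 12
  P[2]: 3 + 12 = 15
  P[3]: 11 + 12 = 23
  P[4]: 5 + 12 = 17
  P[5]: 24 + 12 = 36

Answer: 2:15 3:23 4:17 5:36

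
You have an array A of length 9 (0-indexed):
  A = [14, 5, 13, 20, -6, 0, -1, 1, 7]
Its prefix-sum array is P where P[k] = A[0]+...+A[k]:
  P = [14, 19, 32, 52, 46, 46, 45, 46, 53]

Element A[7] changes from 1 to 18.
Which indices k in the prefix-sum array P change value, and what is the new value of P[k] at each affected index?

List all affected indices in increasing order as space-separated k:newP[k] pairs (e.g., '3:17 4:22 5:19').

P[k] = A[0] + ... + A[k]
P[k] includes A[7] iff k >= 7
Affected indices: 7, 8, ..., 8; delta = 17
  P[7]: 46 + 17 = 63
  P[8]: 53 + 17 = 70

Answer: 7:63 8:70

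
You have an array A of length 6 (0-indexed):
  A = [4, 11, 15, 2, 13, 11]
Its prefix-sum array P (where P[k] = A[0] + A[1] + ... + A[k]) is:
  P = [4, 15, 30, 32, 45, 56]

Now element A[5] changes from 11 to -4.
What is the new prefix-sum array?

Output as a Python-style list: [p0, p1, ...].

Change: A[5] 11 -> -4, delta = -15
P[k] for k < 5: unchanged (A[5] not included)
P[k] for k >= 5: shift by delta = -15
  P[0] = 4 + 0 = 4
  P[1] = 15 + 0 = 15
  P[2] = 30 + 0 = 30
  P[3] = 32 + 0 = 32
  P[4] = 45 + 0 = 45
  P[5] = 56 + -15 = 41

Answer: [4, 15, 30, 32, 45, 41]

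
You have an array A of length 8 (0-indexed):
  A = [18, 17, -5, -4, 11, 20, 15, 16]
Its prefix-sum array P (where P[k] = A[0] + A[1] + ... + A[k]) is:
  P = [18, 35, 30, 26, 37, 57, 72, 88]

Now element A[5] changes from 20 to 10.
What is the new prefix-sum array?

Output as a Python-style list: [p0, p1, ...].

Change: A[5] 20 -> 10, delta = -10
P[k] for k < 5: unchanged (A[5] not included)
P[k] for k >= 5: shift by delta = -10
  P[0] = 18 + 0 = 18
  P[1] = 35 + 0 = 35
  P[2] = 30 + 0 = 30
  P[3] = 26 + 0 = 26
  P[4] = 37 + 0 = 37
  P[5] = 57 + -10 = 47
  P[6] = 72 + -10 = 62
  P[7] = 88 + -10 = 78

Answer: [18, 35, 30, 26, 37, 47, 62, 78]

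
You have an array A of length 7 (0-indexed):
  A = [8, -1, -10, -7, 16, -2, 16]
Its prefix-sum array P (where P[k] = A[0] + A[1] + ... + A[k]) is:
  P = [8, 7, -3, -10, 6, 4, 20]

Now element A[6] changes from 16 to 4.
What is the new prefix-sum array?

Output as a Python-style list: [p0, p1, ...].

Change: A[6] 16 -> 4, delta = -12
P[k] for k < 6: unchanged (A[6] not included)
P[k] for k >= 6: shift by delta = -12
  P[0] = 8 + 0 = 8
  P[1] = 7 + 0 = 7
  P[2] = -3 + 0 = -3
  P[3] = -10 + 0 = -10
  P[4] = 6 + 0 = 6
  P[5] = 4 + 0 = 4
  P[6] = 20 + -12 = 8

Answer: [8, 7, -3, -10, 6, 4, 8]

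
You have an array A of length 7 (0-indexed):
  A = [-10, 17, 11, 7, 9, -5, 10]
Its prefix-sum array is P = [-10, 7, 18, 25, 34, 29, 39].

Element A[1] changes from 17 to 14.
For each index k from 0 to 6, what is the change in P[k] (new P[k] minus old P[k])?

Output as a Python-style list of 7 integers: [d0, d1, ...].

Element change: A[1] 17 -> 14, delta = -3
For k < 1: P[k] unchanged, delta_P[k] = 0
For k >= 1: P[k] shifts by exactly -3
Delta array: [0, -3, -3, -3, -3, -3, -3]

Answer: [0, -3, -3, -3, -3, -3, -3]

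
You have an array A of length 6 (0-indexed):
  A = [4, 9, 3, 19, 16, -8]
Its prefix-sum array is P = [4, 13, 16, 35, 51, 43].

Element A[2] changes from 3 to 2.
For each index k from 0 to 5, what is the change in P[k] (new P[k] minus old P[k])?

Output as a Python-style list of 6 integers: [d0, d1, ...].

Answer: [0, 0, -1, -1, -1, -1]

Derivation:
Element change: A[2] 3 -> 2, delta = -1
For k < 2: P[k] unchanged, delta_P[k] = 0
For k >= 2: P[k] shifts by exactly -1
Delta array: [0, 0, -1, -1, -1, -1]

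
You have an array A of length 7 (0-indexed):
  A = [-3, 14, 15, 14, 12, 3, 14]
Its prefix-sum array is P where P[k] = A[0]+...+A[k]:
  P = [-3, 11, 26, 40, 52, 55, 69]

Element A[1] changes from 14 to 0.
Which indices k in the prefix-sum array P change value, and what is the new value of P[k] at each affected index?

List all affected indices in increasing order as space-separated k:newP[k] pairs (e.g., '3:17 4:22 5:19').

Answer: 1:-3 2:12 3:26 4:38 5:41 6:55

Derivation:
P[k] = A[0] + ... + A[k]
P[k] includes A[1] iff k >= 1
Affected indices: 1, 2, ..., 6; delta = -14
  P[1]: 11 + -14 = -3
  P[2]: 26 + -14 = 12
  P[3]: 40 + -14 = 26
  P[4]: 52 + -14 = 38
  P[5]: 55 + -14 = 41
  P[6]: 69 + -14 = 55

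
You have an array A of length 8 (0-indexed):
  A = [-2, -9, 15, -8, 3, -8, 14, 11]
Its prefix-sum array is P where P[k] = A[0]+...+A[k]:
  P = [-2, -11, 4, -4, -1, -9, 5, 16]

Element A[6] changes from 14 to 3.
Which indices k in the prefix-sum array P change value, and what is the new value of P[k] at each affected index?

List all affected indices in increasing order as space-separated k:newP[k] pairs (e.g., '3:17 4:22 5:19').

Answer: 6:-6 7:5

Derivation:
P[k] = A[0] + ... + A[k]
P[k] includes A[6] iff k >= 6
Affected indices: 6, 7, ..., 7; delta = -11
  P[6]: 5 + -11 = -6
  P[7]: 16 + -11 = 5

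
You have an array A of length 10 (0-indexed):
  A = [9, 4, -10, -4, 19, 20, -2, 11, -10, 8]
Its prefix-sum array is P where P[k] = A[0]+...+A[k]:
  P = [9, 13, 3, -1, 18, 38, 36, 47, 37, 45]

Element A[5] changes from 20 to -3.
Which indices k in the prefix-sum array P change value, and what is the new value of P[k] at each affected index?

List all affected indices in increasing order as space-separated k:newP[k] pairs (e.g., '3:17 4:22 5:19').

Answer: 5:15 6:13 7:24 8:14 9:22

Derivation:
P[k] = A[0] + ... + A[k]
P[k] includes A[5] iff k >= 5
Affected indices: 5, 6, ..., 9; delta = -23
  P[5]: 38 + -23 = 15
  P[6]: 36 + -23 = 13
  P[7]: 47 + -23 = 24
  P[8]: 37 + -23 = 14
  P[9]: 45 + -23 = 22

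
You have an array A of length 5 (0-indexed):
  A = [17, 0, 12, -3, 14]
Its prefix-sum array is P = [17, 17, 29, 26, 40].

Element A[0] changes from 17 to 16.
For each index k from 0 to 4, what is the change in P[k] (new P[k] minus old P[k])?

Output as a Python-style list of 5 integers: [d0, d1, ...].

Answer: [-1, -1, -1, -1, -1]

Derivation:
Element change: A[0] 17 -> 16, delta = -1
For k < 0: P[k] unchanged, delta_P[k] = 0
For k >= 0: P[k] shifts by exactly -1
Delta array: [-1, -1, -1, -1, -1]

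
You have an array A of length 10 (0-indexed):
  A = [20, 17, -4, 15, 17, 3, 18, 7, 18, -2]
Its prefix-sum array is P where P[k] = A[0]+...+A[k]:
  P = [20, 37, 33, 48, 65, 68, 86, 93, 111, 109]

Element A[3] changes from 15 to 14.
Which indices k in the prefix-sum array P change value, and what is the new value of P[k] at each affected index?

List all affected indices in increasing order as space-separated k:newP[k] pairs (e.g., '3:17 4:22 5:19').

Answer: 3:47 4:64 5:67 6:85 7:92 8:110 9:108

Derivation:
P[k] = A[0] + ... + A[k]
P[k] includes A[3] iff k >= 3
Affected indices: 3, 4, ..., 9; delta = -1
  P[3]: 48 + -1 = 47
  P[4]: 65 + -1 = 64
  P[5]: 68 + -1 = 67
  P[6]: 86 + -1 = 85
  P[7]: 93 + -1 = 92
  P[8]: 111 + -1 = 110
  P[9]: 109 + -1 = 108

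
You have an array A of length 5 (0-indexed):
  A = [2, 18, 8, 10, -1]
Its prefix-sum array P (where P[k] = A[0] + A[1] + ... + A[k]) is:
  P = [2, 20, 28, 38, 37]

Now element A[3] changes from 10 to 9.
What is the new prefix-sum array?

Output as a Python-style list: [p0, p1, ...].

Answer: [2, 20, 28, 37, 36]

Derivation:
Change: A[3] 10 -> 9, delta = -1
P[k] for k < 3: unchanged (A[3] not included)
P[k] for k >= 3: shift by delta = -1
  P[0] = 2 + 0 = 2
  P[1] = 20 + 0 = 20
  P[2] = 28 + 0 = 28
  P[3] = 38 + -1 = 37
  P[4] = 37 + -1 = 36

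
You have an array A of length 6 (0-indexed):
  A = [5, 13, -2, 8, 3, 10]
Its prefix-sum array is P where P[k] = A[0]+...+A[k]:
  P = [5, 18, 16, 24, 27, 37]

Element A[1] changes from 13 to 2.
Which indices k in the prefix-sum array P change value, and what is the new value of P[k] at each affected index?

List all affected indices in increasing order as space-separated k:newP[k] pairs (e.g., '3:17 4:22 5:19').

P[k] = A[0] + ... + A[k]
P[k] includes A[1] iff k >= 1
Affected indices: 1, 2, ..., 5; delta = -11
  P[1]: 18 + -11 = 7
  P[2]: 16 + -11 = 5
  P[3]: 24 + -11 = 13
  P[4]: 27 + -11 = 16
  P[5]: 37 + -11 = 26

Answer: 1:7 2:5 3:13 4:16 5:26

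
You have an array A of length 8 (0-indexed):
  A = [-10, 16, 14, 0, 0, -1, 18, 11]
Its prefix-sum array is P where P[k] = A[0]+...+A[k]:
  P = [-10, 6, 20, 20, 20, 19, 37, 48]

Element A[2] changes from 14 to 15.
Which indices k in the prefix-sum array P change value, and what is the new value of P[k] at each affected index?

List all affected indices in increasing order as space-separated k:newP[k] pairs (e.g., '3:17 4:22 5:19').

P[k] = A[0] + ... + A[k]
P[k] includes A[2] iff k >= 2
Affected indices: 2, 3, ..., 7; delta = 1
  P[2]: 20 + 1 = 21
  P[3]: 20 + 1 = 21
  P[4]: 20 + 1 = 21
  P[5]: 19 + 1 = 20
  P[6]: 37 + 1 = 38
  P[7]: 48 + 1 = 49

Answer: 2:21 3:21 4:21 5:20 6:38 7:49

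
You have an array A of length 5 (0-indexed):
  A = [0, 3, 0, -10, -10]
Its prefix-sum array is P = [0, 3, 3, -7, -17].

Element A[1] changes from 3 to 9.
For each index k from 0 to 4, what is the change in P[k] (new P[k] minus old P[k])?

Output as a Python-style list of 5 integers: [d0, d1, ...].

Answer: [0, 6, 6, 6, 6]

Derivation:
Element change: A[1] 3 -> 9, delta = 6
For k < 1: P[k] unchanged, delta_P[k] = 0
For k >= 1: P[k] shifts by exactly 6
Delta array: [0, 6, 6, 6, 6]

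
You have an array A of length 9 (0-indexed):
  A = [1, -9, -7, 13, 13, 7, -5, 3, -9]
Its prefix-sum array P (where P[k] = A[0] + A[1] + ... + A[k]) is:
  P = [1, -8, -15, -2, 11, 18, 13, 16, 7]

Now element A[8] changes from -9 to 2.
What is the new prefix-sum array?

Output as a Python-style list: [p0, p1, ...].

Answer: [1, -8, -15, -2, 11, 18, 13, 16, 18]

Derivation:
Change: A[8] -9 -> 2, delta = 11
P[k] for k < 8: unchanged (A[8] not included)
P[k] for k >= 8: shift by delta = 11
  P[0] = 1 + 0 = 1
  P[1] = -8 + 0 = -8
  P[2] = -15 + 0 = -15
  P[3] = -2 + 0 = -2
  P[4] = 11 + 0 = 11
  P[5] = 18 + 0 = 18
  P[6] = 13 + 0 = 13
  P[7] = 16 + 0 = 16
  P[8] = 7 + 11 = 18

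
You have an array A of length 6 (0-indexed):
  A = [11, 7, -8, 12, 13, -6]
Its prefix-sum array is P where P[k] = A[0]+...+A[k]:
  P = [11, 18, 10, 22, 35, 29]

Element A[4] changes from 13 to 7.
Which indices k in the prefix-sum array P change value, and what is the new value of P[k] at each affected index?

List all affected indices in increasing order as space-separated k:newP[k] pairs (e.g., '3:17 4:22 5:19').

P[k] = A[0] + ... + A[k]
P[k] includes A[4] iff k >= 4
Affected indices: 4, 5, ..., 5; delta = -6
  P[4]: 35 + -6 = 29
  P[5]: 29 + -6 = 23

Answer: 4:29 5:23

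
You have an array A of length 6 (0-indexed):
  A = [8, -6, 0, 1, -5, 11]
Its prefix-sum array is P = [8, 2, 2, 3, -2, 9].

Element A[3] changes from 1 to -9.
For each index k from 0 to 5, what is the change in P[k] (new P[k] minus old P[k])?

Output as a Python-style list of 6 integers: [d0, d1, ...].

Answer: [0, 0, 0, -10, -10, -10]

Derivation:
Element change: A[3] 1 -> -9, delta = -10
For k < 3: P[k] unchanged, delta_P[k] = 0
For k >= 3: P[k] shifts by exactly -10
Delta array: [0, 0, 0, -10, -10, -10]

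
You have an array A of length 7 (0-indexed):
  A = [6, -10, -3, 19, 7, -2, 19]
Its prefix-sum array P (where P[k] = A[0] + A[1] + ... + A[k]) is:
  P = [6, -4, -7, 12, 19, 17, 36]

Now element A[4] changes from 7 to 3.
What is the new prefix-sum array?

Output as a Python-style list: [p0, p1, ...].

Change: A[4] 7 -> 3, delta = -4
P[k] for k < 4: unchanged (A[4] not included)
P[k] for k >= 4: shift by delta = -4
  P[0] = 6 + 0 = 6
  P[1] = -4 + 0 = -4
  P[2] = -7 + 0 = -7
  P[3] = 12 + 0 = 12
  P[4] = 19 + -4 = 15
  P[5] = 17 + -4 = 13
  P[6] = 36 + -4 = 32

Answer: [6, -4, -7, 12, 15, 13, 32]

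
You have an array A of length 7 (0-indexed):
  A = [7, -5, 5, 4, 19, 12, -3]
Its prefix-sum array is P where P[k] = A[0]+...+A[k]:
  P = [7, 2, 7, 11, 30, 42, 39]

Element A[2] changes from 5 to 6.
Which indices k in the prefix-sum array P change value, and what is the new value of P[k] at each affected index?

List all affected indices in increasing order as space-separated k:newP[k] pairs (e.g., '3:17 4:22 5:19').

P[k] = A[0] + ... + A[k]
P[k] includes A[2] iff k >= 2
Affected indices: 2, 3, ..., 6; delta = 1
  P[2]: 7 + 1 = 8
  P[3]: 11 + 1 = 12
  P[4]: 30 + 1 = 31
  P[5]: 42 + 1 = 43
  P[6]: 39 + 1 = 40

Answer: 2:8 3:12 4:31 5:43 6:40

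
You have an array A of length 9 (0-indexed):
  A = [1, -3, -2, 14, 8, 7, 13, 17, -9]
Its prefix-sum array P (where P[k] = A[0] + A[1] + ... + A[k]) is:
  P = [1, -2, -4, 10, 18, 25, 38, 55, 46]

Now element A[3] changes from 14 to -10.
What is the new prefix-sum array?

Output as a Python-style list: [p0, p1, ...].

Change: A[3] 14 -> -10, delta = -24
P[k] for k < 3: unchanged (A[3] not included)
P[k] for k >= 3: shift by delta = -24
  P[0] = 1 + 0 = 1
  P[1] = -2 + 0 = -2
  P[2] = -4 + 0 = -4
  P[3] = 10 + -24 = -14
  P[4] = 18 + -24 = -6
  P[5] = 25 + -24 = 1
  P[6] = 38 + -24 = 14
  P[7] = 55 + -24 = 31
  P[8] = 46 + -24 = 22

Answer: [1, -2, -4, -14, -6, 1, 14, 31, 22]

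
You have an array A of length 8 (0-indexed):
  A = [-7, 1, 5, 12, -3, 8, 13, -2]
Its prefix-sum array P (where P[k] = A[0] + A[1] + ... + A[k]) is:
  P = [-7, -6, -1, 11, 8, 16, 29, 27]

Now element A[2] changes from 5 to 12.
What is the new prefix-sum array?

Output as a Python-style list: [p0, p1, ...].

Answer: [-7, -6, 6, 18, 15, 23, 36, 34]

Derivation:
Change: A[2] 5 -> 12, delta = 7
P[k] for k < 2: unchanged (A[2] not included)
P[k] for k >= 2: shift by delta = 7
  P[0] = -7 + 0 = -7
  P[1] = -6 + 0 = -6
  P[2] = -1 + 7 = 6
  P[3] = 11 + 7 = 18
  P[4] = 8 + 7 = 15
  P[5] = 16 + 7 = 23
  P[6] = 29 + 7 = 36
  P[7] = 27 + 7 = 34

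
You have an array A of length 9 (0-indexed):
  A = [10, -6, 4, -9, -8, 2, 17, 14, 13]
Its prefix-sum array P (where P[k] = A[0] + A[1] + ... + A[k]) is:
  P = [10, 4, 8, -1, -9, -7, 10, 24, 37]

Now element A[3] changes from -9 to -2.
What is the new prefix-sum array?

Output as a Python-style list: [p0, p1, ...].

Change: A[3] -9 -> -2, delta = 7
P[k] for k < 3: unchanged (A[3] not included)
P[k] for k >= 3: shift by delta = 7
  P[0] = 10 + 0 = 10
  P[1] = 4 + 0 = 4
  P[2] = 8 + 0 = 8
  P[3] = -1 + 7 = 6
  P[4] = -9 + 7 = -2
  P[5] = -7 + 7 = 0
  P[6] = 10 + 7 = 17
  P[7] = 24 + 7 = 31
  P[8] = 37 + 7 = 44

Answer: [10, 4, 8, 6, -2, 0, 17, 31, 44]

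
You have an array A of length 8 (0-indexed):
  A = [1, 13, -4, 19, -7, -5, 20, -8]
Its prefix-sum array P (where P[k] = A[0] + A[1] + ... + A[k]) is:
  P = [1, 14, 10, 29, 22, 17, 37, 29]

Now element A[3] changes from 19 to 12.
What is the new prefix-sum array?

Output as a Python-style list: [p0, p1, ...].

Answer: [1, 14, 10, 22, 15, 10, 30, 22]

Derivation:
Change: A[3] 19 -> 12, delta = -7
P[k] for k < 3: unchanged (A[3] not included)
P[k] for k >= 3: shift by delta = -7
  P[0] = 1 + 0 = 1
  P[1] = 14 + 0 = 14
  P[2] = 10 + 0 = 10
  P[3] = 29 + -7 = 22
  P[4] = 22 + -7 = 15
  P[5] = 17 + -7 = 10
  P[6] = 37 + -7 = 30
  P[7] = 29 + -7 = 22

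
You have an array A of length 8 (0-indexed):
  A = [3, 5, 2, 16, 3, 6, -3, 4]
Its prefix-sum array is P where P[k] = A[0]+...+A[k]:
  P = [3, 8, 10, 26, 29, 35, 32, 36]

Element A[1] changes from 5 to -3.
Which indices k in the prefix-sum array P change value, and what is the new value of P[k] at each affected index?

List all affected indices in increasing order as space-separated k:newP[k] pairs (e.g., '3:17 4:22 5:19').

P[k] = A[0] + ... + A[k]
P[k] includes A[1] iff k >= 1
Affected indices: 1, 2, ..., 7; delta = -8
  P[1]: 8 + -8 = 0
  P[2]: 10 + -8 = 2
  P[3]: 26 + -8 = 18
  P[4]: 29 + -8 = 21
  P[5]: 35 + -8 = 27
  P[6]: 32 + -8 = 24
  P[7]: 36 + -8 = 28

Answer: 1:0 2:2 3:18 4:21 5:27 6:24 7:28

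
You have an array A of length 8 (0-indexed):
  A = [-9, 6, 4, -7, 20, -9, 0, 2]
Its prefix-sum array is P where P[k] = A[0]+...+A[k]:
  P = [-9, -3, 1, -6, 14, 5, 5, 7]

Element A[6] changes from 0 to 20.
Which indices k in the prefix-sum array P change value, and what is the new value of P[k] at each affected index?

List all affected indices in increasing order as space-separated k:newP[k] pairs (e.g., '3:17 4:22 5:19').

P[k] = A[0] + ... + A[k]
P[k] includes A[6] iff k >= 6
Affected indices: 6, 7, ..., 7; delta = 20
  P[6]: 5 + 20 = 25
  P[7]: 7 + 20 = 27

Answer: 6:25 7:27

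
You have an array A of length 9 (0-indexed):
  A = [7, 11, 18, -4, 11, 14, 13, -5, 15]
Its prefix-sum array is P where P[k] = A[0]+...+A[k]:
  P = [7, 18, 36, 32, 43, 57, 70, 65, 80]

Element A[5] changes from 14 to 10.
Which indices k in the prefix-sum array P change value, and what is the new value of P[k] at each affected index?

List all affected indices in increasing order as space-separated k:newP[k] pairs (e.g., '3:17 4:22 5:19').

Answer: 5:53 6:66 7:61 8:76

Derivation:
P[k] = A[0] + ... + A[k]
P[k] includes A[5] iff k >= 5
Affected indices: 5, 6, ..., 8; delta = -4
  P[5]: 57 + -4 = 53
  P[6]: 70 + -4 = 66
  P[7]: 65 + -4 = 61
  P[8]: 80 + -4 = 76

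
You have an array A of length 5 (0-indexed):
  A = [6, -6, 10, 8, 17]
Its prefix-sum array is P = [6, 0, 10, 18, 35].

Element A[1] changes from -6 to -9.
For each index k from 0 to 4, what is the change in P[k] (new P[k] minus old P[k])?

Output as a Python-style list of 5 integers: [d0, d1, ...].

Answer: [0, -3, -3, -3, -3]

Derivation:
Element change: A[1] -6 -> -9, delta = -3
For k < 1: P[k] unchanged, delta_P[k] = 0
For k >= 1: P[k] shifts by exactly -3
Delta array: [0, -3, -3, -3, -3]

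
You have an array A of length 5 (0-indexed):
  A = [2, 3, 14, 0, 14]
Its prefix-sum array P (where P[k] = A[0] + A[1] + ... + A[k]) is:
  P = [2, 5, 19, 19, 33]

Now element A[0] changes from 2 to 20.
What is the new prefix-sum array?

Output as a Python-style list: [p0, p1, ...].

Change: A[0] 2 -> 20, delta = 18
P[k] for k < 0: unchanged (A[0] not included)
P[k] for k >= 0: shift by delta = 18
  P[0] = 2 + 18 = 20
  P[1] = 5 + 18 = 23
  P[2] = 19 + 18 = 37
  P[3] = 19 + 18 = 37
  P[4] = 33 + 18 = 51

Answer: [20, 23, 37, 37, 51]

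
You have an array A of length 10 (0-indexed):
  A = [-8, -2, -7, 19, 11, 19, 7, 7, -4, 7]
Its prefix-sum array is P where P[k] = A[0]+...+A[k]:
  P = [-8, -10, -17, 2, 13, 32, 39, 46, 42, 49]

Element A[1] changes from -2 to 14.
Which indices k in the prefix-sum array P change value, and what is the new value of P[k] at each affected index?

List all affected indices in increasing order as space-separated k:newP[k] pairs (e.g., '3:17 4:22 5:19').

P[k] = A[0] + ... + A[k]
P[k] includes A[1] iff k >= 1
Affected indices: 1, 2, ..., 9; delta = 16
  P[1]: -10 + 16 = 6
  P[2]: -17 + 16 = -1
  P[3]: 2 + 16 = 18
  P[4]: 13 + 16 = 29
  P[5]: 32 + 16 = 48
  P[6]: 39 + 16 = 55
  P[7]: 46 + 16 = 62
  P[8]: 42 + 16 = 58
  P[9]: 49 + 16 = 65

Answer: 1:6 2:-1 3:18 4:29 5:48 6:55 7:62 8:58 9:65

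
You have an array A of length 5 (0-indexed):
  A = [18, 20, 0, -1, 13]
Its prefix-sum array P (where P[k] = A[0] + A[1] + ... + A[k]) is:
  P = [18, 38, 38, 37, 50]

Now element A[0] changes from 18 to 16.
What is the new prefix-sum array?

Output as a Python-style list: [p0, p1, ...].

Change: A[0] 18 -> 16, delta = -2
P[k] for k < 0: unchanged (A[0] not included)
P[k] for k >= 0: shift by delta = -2
  P[0] = 18 + -2 = 16
  P[1] = 38 + -2 = 36
  P[2] = 38 + -2 = 36
  P[3] = 37 + -2 = 35
  P[4] = 50 + -2 = 48

Answer: [16, 36, 36, 35, 48]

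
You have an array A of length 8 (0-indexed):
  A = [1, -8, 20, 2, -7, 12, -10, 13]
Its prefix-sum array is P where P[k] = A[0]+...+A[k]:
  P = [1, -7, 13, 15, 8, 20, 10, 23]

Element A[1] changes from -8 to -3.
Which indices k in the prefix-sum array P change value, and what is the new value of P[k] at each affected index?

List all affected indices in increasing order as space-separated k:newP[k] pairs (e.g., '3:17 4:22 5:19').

Answer: 1:-2 2:18 3:20 4:13 5:25 6:15 7:28

Derivation:
P[k] = A[0] + ... + A[k]
P[k] includes A[1] iff k >= 1
Affected indices: 1, 2, ..., 7; delta = 5
  P[1]: -7 + 5 = -2
  P[2]: 13 + 5 = 18
  P[3]: 15 + 5 = 20
  P[4]: 8 + 5 = 13
  P[5]: 20 + 5 = 25
  P[6]: 10 + 5 = 15
  P[7]: 23 + 5 = 28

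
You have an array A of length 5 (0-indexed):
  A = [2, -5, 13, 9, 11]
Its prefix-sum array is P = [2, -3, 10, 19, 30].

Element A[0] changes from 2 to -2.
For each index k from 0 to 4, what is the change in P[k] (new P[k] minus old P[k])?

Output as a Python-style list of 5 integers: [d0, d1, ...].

Element change: A[0] 2 -> -2, delta = -4
For k < 0: P[k] unchanged, delta_P[k] = 0
For k >= 0: P[k] shifts by exactly -4
Delta array: [-4, -4, -4, -4, -4]

Answer: [-4, -4, -4, -4, -4]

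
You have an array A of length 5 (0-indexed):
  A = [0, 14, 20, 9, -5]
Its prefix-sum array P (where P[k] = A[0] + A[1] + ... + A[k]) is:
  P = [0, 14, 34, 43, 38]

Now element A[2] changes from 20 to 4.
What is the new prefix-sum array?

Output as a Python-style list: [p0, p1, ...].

Change: A[2] 20 -> 4, delta = -16
P[k] for k < 2: unchanged (A[2] not included)
P[k] for k >= 2: shift by delta = -16
  P[0] = 0 + 0 = 0
  P[1] = 14 + 0 = 14
  P[2] = 34 + -16 = 18
  P[3] = 43 + -16 = 27
  P[4] = 38 + -16 = 22

Answer: [0, 14, 18, 27, 22]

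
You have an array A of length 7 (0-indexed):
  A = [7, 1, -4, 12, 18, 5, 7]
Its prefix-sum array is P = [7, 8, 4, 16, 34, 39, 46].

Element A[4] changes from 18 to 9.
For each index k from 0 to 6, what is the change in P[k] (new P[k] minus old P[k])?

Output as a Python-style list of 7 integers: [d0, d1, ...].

Answer: [0, 0, 0, 0, -9, -9, -9]

Derivation:
Element change: A[4] 18 -> 9, delta = -9
For k < 4: P[k] unchanged, delta_P[k] = 0
For k >= 4: P[k] shifts by exactly -9
Delta array: [0, 0, 0, 0, -9, -9, -9]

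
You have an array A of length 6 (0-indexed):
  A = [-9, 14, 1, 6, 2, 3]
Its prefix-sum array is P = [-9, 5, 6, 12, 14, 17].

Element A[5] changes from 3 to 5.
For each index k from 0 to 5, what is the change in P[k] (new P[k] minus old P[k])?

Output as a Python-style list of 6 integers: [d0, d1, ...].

Element change: A[5] 3 -> 5, delta = 2
For k < 5: P[k] unchanged, delta_P[k] = 0
For k >= 5: P[k] shifts by exactly 2
Delta array: [0, 0, 0, 0, 0, 2]

Answer: [0, 0, 0, 0, 0, 2]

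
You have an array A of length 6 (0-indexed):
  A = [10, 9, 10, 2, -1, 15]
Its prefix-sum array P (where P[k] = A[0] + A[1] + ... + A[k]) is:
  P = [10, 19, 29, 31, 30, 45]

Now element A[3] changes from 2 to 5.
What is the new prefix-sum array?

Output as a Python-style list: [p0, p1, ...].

Change: A[3] 2 -> 5, delta = 3
P[k] for k < 3: unchanged (A[3] not included)
P[k] for k >= 3: shift by delta = 3
  P[0] = 10 + 0 = 10
  P[1] = 19 + 0 = 19
  P[2] = 29 + 0 = 29
  P[3] = 31 + 3 = 34
  P[4] = 30 + 3 = 33
  P[5] = 45 + 3 = 48

Answer: [10, 19, 29, 34, 33, 48]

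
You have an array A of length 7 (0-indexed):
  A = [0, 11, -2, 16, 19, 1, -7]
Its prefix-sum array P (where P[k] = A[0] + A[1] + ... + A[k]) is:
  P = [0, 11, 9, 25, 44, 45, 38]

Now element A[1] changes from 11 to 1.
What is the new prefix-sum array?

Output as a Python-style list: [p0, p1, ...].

Change: A[1] 11 -> 1, delta = -10
P[k] for k < 1: unchanged (A[1] not included)
P[k] for k >= 1: shift by delta = -10
  P[0] = 0 + 0 = 0
  P[1] = 11 + -10 = 1
  P[2] = 9 + -10 = -1
  P[3] = 25 + -10 = 15
  P[4] = 44 + -10 = 34
  P[5] = 45 + -10 = 35
  P[6] = 38 + -10 = 28

Answer: [0, 1, -1, 15, 34, 35, 28]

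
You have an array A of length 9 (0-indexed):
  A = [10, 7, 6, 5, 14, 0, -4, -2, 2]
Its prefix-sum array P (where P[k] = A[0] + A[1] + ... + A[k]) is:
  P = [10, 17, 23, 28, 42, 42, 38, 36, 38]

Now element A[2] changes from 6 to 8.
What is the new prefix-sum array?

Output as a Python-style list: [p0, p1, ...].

Answer: [10, 17, 25, 30, 44, 44, 40, 38, 40]

Derivation:
Change: A[2] 6 -> 8, delta = 2
P[k] for k < 2: unchanged (A[2] not included)
P[k] for k >= 2: shift by delta = 2
  P[0] = 10 + 0 = 10
  P[1] = 17 + 0 = 17
  P[2] = 23 + 2 = 25
  P[3] = 28 + 2 = 30
  P[4] = 42 + 2 = 44
  P[5] = 42 + 2 = 44
  P[6] = 38 + 2 = 40
  P[7] = 36 + 2 = 38
  P[8] = 38 + 2 = 40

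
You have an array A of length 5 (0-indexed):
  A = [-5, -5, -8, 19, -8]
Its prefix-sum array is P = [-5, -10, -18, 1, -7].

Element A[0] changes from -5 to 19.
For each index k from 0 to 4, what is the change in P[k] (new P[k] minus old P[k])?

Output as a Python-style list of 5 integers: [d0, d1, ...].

Element change: A[0] -5 -> 19, delta = 24
For k < 0: P[k] unchanged, delta_P[k] = 0
For k >= 0: P[k] shifts by exactly 24
Delta array: [24, 24, 24, 24, 24]

Answer: [24, 24, 24, 24, 24]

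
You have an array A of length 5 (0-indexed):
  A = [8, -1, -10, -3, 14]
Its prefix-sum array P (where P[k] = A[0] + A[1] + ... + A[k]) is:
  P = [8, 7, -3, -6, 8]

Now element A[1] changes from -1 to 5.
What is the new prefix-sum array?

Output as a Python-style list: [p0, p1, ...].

Change: A[1] -1 -> 5, delta = 6
P[k] for k < 1: unchanged (A[1] not included)
P[k] for k >= 1: shift by delta = 6
  P[0] = 8 + 0 = 8
  P[1] = 7 + 6 = 13
  P[2] = -3 + 6 = 3
  P[3] = -6 + 6 = 0
  P[4] = 8 + 6 = 14

Answer: [8, 13, 3, 0, 14]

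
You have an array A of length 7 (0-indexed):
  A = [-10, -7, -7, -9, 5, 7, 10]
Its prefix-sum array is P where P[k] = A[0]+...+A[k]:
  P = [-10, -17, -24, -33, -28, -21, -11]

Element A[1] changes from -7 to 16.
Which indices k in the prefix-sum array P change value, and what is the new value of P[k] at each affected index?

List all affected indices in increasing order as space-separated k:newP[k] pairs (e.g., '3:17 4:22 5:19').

Answer: 1:6 2:-1 3:-10 4:-5 5:2 6:12

Derivation:
P[k] = A[0] + ... + A[k]
P[k] includes A[1] iff k >= 1
Affected indices: 1, 2, ..., 6; delta = 23
  P[1]: -17 + 23 = 6
  P[2]: -24 + 23 = -1
  P[3]: -33 + 23 = -10
  P[4]: -28 + 23 = -5
  P[5]: -21 + 23 = 2
  P[6]: -11 + 23 = 12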